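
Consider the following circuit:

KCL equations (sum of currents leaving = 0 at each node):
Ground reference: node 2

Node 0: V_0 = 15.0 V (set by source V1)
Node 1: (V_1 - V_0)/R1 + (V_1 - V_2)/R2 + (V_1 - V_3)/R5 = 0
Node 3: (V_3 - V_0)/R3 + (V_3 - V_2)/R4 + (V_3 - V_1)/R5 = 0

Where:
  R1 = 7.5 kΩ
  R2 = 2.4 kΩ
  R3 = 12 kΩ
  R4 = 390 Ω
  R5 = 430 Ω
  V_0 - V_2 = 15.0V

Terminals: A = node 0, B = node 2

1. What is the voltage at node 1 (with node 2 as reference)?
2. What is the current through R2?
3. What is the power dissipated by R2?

Nodal analysis, taking node 2 as the 0 V reference.
Source V1 fixes V_0 = 15 V.
KCL at each unknown node (sum of currents leaving = 0; resistances in Ω):
  Node 1: (V_1 - 15)/7500 + (V_1 - 0)/2400 + (V_1 - V_3)/430 = 0
  Node 3: (V_3 - 15)/12000 + (V_3 - 0)/390 + (V_3 - V_1)/430 = 0
Collecting terms (coefficients in siemens):
  0.002876·V_1 - 0.002326·V_3 = 0.002
  0.004973·V_3 - 0.002326·V_1 = 0.00125
Determinant D = (0.002876)(0.004973) - (-0.002326)(-0.002326) = 0.000008892
V_1 = [(0.002)(0.004973) - (-0.002326)(0.00125)]/D = 1.445 V
V_3 = [(0.002876)(0.00125) - (0.002)(-0.002326)]/D = 0.9273 V
Part 1:
  Read off the nodal solution: V_1 = 1.445 V
Part 2:
  I_R2 = (V_1 - V_2)/R2 = (1.445 - 0)/2400 = 0.0006023 A
  Magnitude: I_R2 = 0.0006023 A
Part 3:
  I_R2 = (V_1 - V_2)/R2 = (1.445 - 0)/2400 = 0.0006023 A
  P_R2 = I_R2² × R2 = (0.0006023)² × 2400 = 0.0008706 W

Final answers:
1. V_1 = 1.445 V
2. I_R2 = 0.0006023 A
3. P_R2 = 0.0008706 W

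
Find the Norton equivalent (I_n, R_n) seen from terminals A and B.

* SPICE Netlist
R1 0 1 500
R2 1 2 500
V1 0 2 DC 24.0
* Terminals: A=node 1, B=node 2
Find the Thévenin equivalent first; then I_n = V_th/R_th and R_n = R_th.
Step 1 — V_th is the open-circuit voltage V_A - V_B (nothing connected across the terminals).
Nodal analysis, taking node 2 as the 0 V reference.
Source V1 fixes V_0 = 24 V.
KCL at each unknown node (sum of currents leaving = 0; resistances in Ω):
  Node 1: (V_1 - 24)/500 + (V_1 - 0)/500 = 0
Collecting terms: 0.004 × V_1 = 0.048  =>  V_1 = 12 V
V_th = V_1 - V_2 = 12 - 0 = 12 V
Step 2 — R_th: zero the source — replace V1 by a short circuit (node 2 merges into node 0) — and find the resistance seen between A (node 1) and B (node 0).
Reduce the network between node 1 (A) and node 0 (B) by series/parallel combination:
  Rp1 = R1 ‖ R2 (parallel, both between nodes 0 and 1) = 1/(1/500 + 1/500) = 250 Ω
R_th = 250 Ω
I_n = V_th/R_th = 12/250 = 0.048 A, and R_n = R_th = 250 Ω

Final answer: I_n = 0.048 A, R_n = 250 Ω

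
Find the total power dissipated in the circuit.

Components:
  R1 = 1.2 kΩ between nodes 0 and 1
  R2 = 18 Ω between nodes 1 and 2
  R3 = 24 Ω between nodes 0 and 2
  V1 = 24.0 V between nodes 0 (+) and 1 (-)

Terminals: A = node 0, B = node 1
Nodal analysis, taking node 1 as the 0 V reference.
Source V1 fixes V_0 = 24 V.
KCL at each unknown node (sum of currents leaving = 0; resistances in Ω):
  Node 2: (V_2 - 0)/18 + (V_2 - 24)/24 = 0
Collecting terms: 0.09722 × V_2 = 1  =>  V_2 = 10.29 V
Power in each resistor, P = (ΔV)²/R:
  P_R1 = (24 - 0)²/1200 = 0.48 W
  P_R2 = (0 - 10.29)²/18 = 5.878 W
  P_R3 = (24 - 10.29)²/24 = 7.837 W
P_total = P_R1 + P_R2 + P_R3 = 14.19 W

Final answer: 14.19 W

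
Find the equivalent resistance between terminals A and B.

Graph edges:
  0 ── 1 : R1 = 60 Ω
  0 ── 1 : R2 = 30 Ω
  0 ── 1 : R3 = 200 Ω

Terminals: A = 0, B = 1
Reduce the network between node 0 (A) and node 1 (B) by series/parallel combination:
  Rp1 = R1 ‖ R2 ‖ R3 (parallel, all between nodes 0 and 1) = 1/(1/60 + 1/30 + 1/200) = 18.18 Ω
R_eq = 18.18 Ω

Final answer: 18.18 Ω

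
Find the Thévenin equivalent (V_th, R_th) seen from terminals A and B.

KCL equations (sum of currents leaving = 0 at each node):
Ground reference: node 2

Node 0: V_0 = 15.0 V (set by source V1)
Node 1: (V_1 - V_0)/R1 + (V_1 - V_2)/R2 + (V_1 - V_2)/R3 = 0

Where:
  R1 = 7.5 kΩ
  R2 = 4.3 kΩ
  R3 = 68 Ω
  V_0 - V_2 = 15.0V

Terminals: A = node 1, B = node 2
Step 1 — V_th is the open-circuit voltage V_A - V_B (nothing connected across the terminals).
Nodal analysis, taking node 2 as the 0 V reference.
Source V1 fixes V_0 = 15 V.
KCL at each unknown node (sum of currents leaving = 0; resistances in Ω):
  Node 1: (V_1 - 15)/7500 + (V_1 - 0)/4300 + (V_1 - 0)/68 = 0
Collecting terms: 0.01507 × V_1 = 0.002  =>  V_1 = 0.1327 V
V_th = V_1 - V_2 = 0.1327 - 0 = 0.1327 V
Step 2 — R_th: zero the source — replace V1 by a short circuit (node 2 merges into node 0) — and find the resistance seen between A (node 1) and B (node 0).
Reduce the network between node 1 (A) and node 0 (B) by series/parallel combination:
  Rp1 = R1 ‖ R2 ‖ R3 (parallel, all between nodes 0 and 1) = 1/(1/7500 + 1/4300 + 1/68) = 66.35 Ω
R_th = 66.35 Ω

Final answer: V_th = 0.1327 V, R_th = 66.35 Ω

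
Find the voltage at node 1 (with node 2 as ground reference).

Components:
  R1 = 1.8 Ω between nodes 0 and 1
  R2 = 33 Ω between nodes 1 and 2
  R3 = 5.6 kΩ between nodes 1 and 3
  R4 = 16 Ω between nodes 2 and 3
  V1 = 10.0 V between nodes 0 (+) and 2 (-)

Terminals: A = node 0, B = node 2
Nodal analysis, taking node 2 as the 0 V reference.
Source V1 fixes V_0 = 10 V.
KCL at each unknown node (sum of currents leaving = 0; resistances in Ω):
  Node 1: (V_1 - 10)/1.8 + (V_1 - 0)/33 + (V_1 - V_3)/5600 = 0
  Node 3: (V_3 - V_1)/5600 + (V_3 - 0)/16 = 0
Collecting terms (coefficients in siemens):
  0.586·V_1 - 0.0001786·V_3 = 5.556
  0.06268·V_3 - 0.0001786·V_1 = 0
Determinant D = (0.586)(0.06268) - (-0.0001786)(-0.0001786) = 0.03673
V_1 = [(5.556)(0.06268) - (-0.0001786)(0)]/D = 9.48 V
V_3 = [(0.586)(0) - (5.556)(-0.0001786)]/D = 0.02701 V
The requested potential is V_1 = 9.48 V.

Final answer: V_1 = 9.48 V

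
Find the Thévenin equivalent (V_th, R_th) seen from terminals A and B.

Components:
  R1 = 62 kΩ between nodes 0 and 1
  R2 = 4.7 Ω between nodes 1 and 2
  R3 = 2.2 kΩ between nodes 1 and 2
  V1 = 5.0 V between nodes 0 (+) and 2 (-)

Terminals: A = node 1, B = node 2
Step 1 — V_th is the open-circuit voltage V_A - V_B (nothing connected across the terminals).
Nodal analysis, taking node 2 as the 0 V reference.
Source V1 fixes V_0 = 5 V.
KCL at each unknown node (sum of currents leaving = 0; resistances in Ω):
  Node 1: (V_1 - 5)/62000 + (V_1 - 0)/4.7 + (V_1 - 0)/2200 = 0
Collecting terms: 0.2132 × V_1 = 0.00008065  =>  V_1 = 0.0003782 V
V_th = V_1 - V_2 = 0.0003782 - 0 = 0.0003782 V
Step 2 — R_th: zero the source — replace V1 by a short circuit (node 2 merges into node 0) — and find the resistance seen between A (node 1) and B (node 0).
Reduce the network between node 1 (A) and node 0 (B) by series/parallel combination:
  Rp1 = R1 ‖ R2 ‖ R3 (parallel, all between nodes 0 and 1) = 1/(1/62000 + 1/4.7 + 1/2200) = 4.69 Ω
R_th = 4.69 Ω

Final answer: V_th = 0.0003782 V, R_th = 4.69 Ω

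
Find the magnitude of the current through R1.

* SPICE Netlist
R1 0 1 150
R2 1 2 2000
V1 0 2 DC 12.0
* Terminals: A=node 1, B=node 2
Nodal analysis, taking node 2 as the 0 V reference.
Source V1 fixes V_0 = 12 V.
KCL at each unknown node (sum of currents leaving = 0; resistances in Ω):
  Node 1: (V_1 - 12)/150 + (V_1 - 0)/2000 = 0
Collecting terms: 0.007167 × V_1 = 0.08  =>  V_1 = 11.16 V
I_R1 = (V_0 - V_1)/R1 = (12 - 11.16)/150 = 0.005581 A
|I_R1| = 0.005581 A

Final answer: |I_R1| = 0.005581 A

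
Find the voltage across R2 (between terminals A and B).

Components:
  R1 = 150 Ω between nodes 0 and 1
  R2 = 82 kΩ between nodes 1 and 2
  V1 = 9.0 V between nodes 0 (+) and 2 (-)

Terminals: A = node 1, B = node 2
R1 and R2 are in series across V1 (node 0 → node 1 → node 2), and the output A–B is taken across R2, so this is a voltage divider.
Series current: I = V1/(R1 + R2) = 9/(150 + 82000) = 9/82150 = 0.0001096 A
V_R2 = I × R2 = V1 × R2/(R1 + R2) = 9 × 82000/82150 = 8.984 V

Final answer: 8.984 V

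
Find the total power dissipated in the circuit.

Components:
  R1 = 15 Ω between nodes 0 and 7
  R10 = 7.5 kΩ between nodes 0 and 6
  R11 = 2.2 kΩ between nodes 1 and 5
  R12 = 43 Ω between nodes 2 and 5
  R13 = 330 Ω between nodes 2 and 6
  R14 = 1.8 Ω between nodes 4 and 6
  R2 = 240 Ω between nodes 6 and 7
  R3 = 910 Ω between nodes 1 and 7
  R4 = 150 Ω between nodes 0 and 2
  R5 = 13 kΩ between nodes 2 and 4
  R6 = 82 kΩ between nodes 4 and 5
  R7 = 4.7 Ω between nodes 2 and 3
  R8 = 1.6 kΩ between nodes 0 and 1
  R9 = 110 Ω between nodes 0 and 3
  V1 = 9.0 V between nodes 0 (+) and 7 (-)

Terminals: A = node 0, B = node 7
Nodal analysis, taking node 7 as the 0 V reference.
Source V1 fixes V_0 = 9 V.
KCL at each unknown node (sum of currents leaving = 0; resistances in Ω):
  Node 1: (V_1 - 0)/910 + (V_1 - 9)/1600 + (V_1 - V_5)/2200 = 0
  Node 2: (V_2 - 9)/150 + (V_2 - V_4)/13000 + (V_2 - V_3)/4.7 + (V_2 - V_5)/43 + (V_2 - V_6)/330 = 0
  Node 3: (V_3 - V_2)/4.7 + (V_3 - 9)/110 = 0
  Node 4: (V_4 - V_2)/13000 + (V_4 - V_5)/82000 + (V_4 - V_6)/1.8 = 0
  Node 5: (V_5 - V_4)/82000 + (V_5 - V_1)/2200 + (V_5 - V_2)/43 = 0
  Node 6: (V_6 - 0)/240 + (V_6 - 9)/7500 + (V_6 - V_2)/330 + (V_6 - V_4)/1.8 = 0
Collecting terms (coefficients in siemens):
  0.002178·V_1 - 0.0004545·V_5 = 0.005625
  0.2458·V_2 - 0.2128·V_3 - 0.00007692·V_4 - 0.02326·V_5 - 0.00303·V_6 = 0.06
  0.2219·V_3 - 0.2128·V_2 = 0.08182
  0.5556·V_4 - 0.00007692·V_2 - 0.0000122·V_5 - 0.5556·V_6 = 0
  0.02372·V_5 - 0.0004545·V_1 - 0.02326·V_2 - 0.0000122·V_4 = 0
  0.5629·V_6 - 0.00303·V_2 - 0.5556·V_4 = 0.0012
Solving these 6 simultaneous equations (Gaussian elimination) gives:
  V_1 = 4.233 V, V_2 = 7.986 V, V_3 = 8.027 V, V_4 = 3.52 V
  V_5 = 7.912 V, V_6 = 3.519 V
Power in each resistor, P = (ΔV)²/R:
  P_R1 = (9 - 0)²/15 = 5.4 W
  P_R2 = (3.519 - 0)²/240 = 0.0516 W
  P_R3 = (4.233 - 0)²/910 = 0.01969 W
  P_R4 = (9 - 7.986)²/150 = 0.006858 W
  P_R5 = (7.986 - 3.52)²/13000 = 0.001534 W
  P_R6 = (3.52 - 7.912)²/82000 = 0.0002352 W
  P_R7 = (7.986 - 8.027)²/4.7 = 0.0003675 W
  P_R8 = (9 - 4.233)²/1600 = 0.0142 W
  P_R9 = (9 - 8.027)²/110 = 0.008601 W
  P_R10 = (9 - 3.519)²/7500 = 0.004005 W
  P_R11 = (4.233 - 7.912)²/2200 = 0.006151 W
  P_R12 = (7.986 - 7.912)²/43 = 0.0001281 W
  P_R13 = (7.986 - 3.519)²/330 = 0.06046 W
  P_R14 = (3.52 - 3.519)²/1.8 = 0.0000002838 W
P_total = P_R1 + P_R2 + P_R3 + P_R4 + P_R5 + P_R6 + P_R7 + P_R8 + P_R9 + P_R10 + P_R11 + P_R12 + P_R13 + P_R14 = 5.574 W

Final answer: 5.574 W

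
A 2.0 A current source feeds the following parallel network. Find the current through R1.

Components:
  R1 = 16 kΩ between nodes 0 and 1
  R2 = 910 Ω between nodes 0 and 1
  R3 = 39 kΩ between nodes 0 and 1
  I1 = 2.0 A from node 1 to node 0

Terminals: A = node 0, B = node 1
All resistors sit directly between nodes 0 and 1, so they are in parallel and share one voltage V; the full source current 2 A splits among them.
1/R_par = 1/16000 + 1/910 + 1/39000 = 0.001187 S  =>  R_par = 842.4 Ω
V = I × R_par = 2 × 842.4 = 1685 V
I_R1 = V/R1 = 1685/16000 = 0.1053 A

Final answer: 0.1053 A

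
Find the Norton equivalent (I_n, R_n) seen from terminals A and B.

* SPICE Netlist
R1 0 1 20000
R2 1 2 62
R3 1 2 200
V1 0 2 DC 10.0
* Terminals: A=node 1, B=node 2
Find the Thévenin equivalent first; then I_n = V_th/R_th and R_n = R_th.
Step 1 — V_th is the open-circuit voltage V_A - V_B (nothing connected across the terminals).
Nodal analysis, taking node 2 as the 0 V reference.
Source V1 fixes V_0 = 10 V.
KCL at each unknown node (sum of currents leaving = 0; resistances in Ω):
  Node 1: (V_1 - 10)/20000 + (V_1 - 0)/62 + (V_1 - 0)/200 = 0
Collecting terms: 0.02118 × V_1 = 0.0005  =>  V_1 = 0.02361 V
V_th = V_1 - V_2 = 0.02361 - 0 = 0.02361 V
Step 2 — R_th: zero the source — replace V1 by a short circuit (node 2 merges into node 0) — and find the resistance seen between A (node 1) and B (node 0).
Reduce the network between node 1 (A) and node 0 (B) by series/parallel combination:
  Rp1 = R1 ‖ R2 ‖ R3 (parallel, all between nodes 0 and 1) = 1/(1/20000 + 1/62 + 1/200) = 47.22 Ω
R_th = 47.22 Ω
I_n = V_th/R_th = 0.02361/47.22 = 0.0005 A, and R_n = R_th = 47.22 Ω

Final answer: I_n = 0.0005 A, R_n = 47.22 Ω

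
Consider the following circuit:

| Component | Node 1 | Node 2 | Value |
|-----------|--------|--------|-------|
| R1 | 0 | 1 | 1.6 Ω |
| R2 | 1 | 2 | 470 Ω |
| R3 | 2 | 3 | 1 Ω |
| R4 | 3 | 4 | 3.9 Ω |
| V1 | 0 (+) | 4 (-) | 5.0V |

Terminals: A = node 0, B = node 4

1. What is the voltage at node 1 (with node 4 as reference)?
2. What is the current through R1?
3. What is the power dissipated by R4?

Nodal analysis, taking node 4 as the 0 V reference.
Source V1 fixes V_0 = 5 V.
KCL at each unknown node (sum of currents leaving = 0; resistances in Ω):
  Node 1: (V_1 - 5)/1.6 + (V_1 - V_2)/470 = 0
  Node 2: (V_2 - V_1)/470 + (V_2 - V_3)/1 = 0
  Node 3: (V_3 - V_2)/1 + (V_3 - 0)/3.9 = 0
Collecting terms (coefficients in siemens):
  0.6271·V_1 - 0.002128·V_2 = 3.125
  1.002·V_2 - 0.002128·V_1 - 1·V_3 = 0
  1.256·V_3 - 1·V_2 = 0
Solving these 3 simultaneous equations (Gaussian elimination) gives:
  V_1 = 4.983 V, V_2 = 0.05142 V, V_3 = 0.04092 V
Part 1:
  Read off the nodal solution: V_1 = 4.983 V
Part 2:
  I_R1 = (V_0 - V_1)/R1 = (5 - 4.983)/1.6 = 0.01049 A
  Magnitude: I_R1 = 0.01049 A
Part 3:
  I_R4 = (V_3 - V_4)/R4 = (0.04092 - 0)/3.9 = 0.01049 A
  P_R4 = I_R4² × R4 = (0.01049)² × 3.9 = 0.0004294 W

Final answers:
1. V_1 = 4.983 V
2. I_R1 = 0.01049 A
3. P_R4 = 0.0004294 W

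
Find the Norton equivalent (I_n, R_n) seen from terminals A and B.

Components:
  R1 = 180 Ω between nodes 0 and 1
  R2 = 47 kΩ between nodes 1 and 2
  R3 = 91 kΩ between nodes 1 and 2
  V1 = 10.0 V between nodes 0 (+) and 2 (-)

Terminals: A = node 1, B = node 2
Find the Thévenin equivalent first; then I_n = V_th/R_th and R_n = R_th.
Step 1 — V_th is the open-circuit voltage V_A - V_B (nothing connected across the terminals).
Nodal analysis, taking node 2 as the 0 V reference.
Source V1 fixes V_0 = 10 V.
KCL at each unknown node (sum of currents leaving = 0; resistances in Ω):
  Node 1: (V_1 - 10)/180 + (V_1 - 0)/47000 + (V_1 - 0)/91000 = 0
Collecting terms: 0.005588 × V_1 = 0.05556  =>  V_1 = 9.942 V
V_th = V_1 - V_2 = 9.942 - 0 = 9.942 V
Step 2 — R_th: zero the source — replace V1 by a short circuit (node 2 merges into node 0) — and find the resistance seen between A (node 1) and B (node 0).
Reduce the network between node 1 (A) and node 0 (B) by series/parallel combination:
  Rp1 = R1 ‖ R2 ‖ R3 (parallel, all between nodes 0 and 1) = 1/(1/180 + 1/47000 + 1/91000) = 179 Ω
R_th = 179 Ω
I_n = V_th/R_th = 9.942/179 = 0.05556 A, and R_n = R_th = 179 Ω

Final answer: I_n = 0.05556 A, R_n = 179 Ω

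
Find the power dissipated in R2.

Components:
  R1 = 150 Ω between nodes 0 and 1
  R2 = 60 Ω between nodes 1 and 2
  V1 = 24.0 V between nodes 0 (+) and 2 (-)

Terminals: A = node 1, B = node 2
Nodal analysis, taking node 2 as the 0 V reference.
Source V1 fixes V_0 = 24 V.
KCL at each unknown node (sum of currents leaving = 0; resistances in Ω):
  Node 1: (V_1 - 24)/150 + (V_1 - 0)/60 = 0
Collecting terms: 0.02333 × V_1 = 0.16  =>  V_1 = 6.857 V
I_R2 = (V_1 - V_2)/R2 = (6.857 - 0)/60 = 0.1143 A
P_R2 = I_R2² × R2 = (0.1143)² × 60 = 0.7837 W

Final answer: 0.7837 W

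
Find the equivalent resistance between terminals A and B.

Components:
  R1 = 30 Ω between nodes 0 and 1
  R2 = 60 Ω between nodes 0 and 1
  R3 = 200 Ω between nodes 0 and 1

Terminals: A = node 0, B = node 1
Reduce the network between node 0 (A) and node 1 (B) by series/parallel combination:
  Rp1 = R1 ‖ R2 ‖ R3 (parallel, all between nodes 0 and 1) = 1/(1/30 + 1/60 + 1/200) = 18.18 Ω
R_eq = 18.18 Ω

Final answer: 18.18 Ω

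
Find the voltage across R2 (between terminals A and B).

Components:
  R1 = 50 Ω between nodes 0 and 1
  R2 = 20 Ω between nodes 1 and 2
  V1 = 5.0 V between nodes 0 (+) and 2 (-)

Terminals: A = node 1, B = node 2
R1 and R2 are in series across V1 (node 0 → node 1 → node 2), and the output A–B is taken across R2, so this is a voltage divider.
Series current: I = V1/(R1 + R2) = 5/(50 + 20) = 5/70 = 0.07143 A
V_R2 = I × R2 = V1 × R2/(R1 + R2) = 5 × 20/70 = 1.429 V

Final answer: 1.429 V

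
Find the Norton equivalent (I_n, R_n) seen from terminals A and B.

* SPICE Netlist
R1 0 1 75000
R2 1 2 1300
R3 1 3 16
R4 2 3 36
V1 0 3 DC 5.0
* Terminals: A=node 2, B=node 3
Find the Thévenin equivalent first; then I_n = V_th/R_th and R_n = R_th.
Step 1 — V_th is the open-circuit voltage V_A - V_B (nothing connected across the terminals).
Nodal analysis, taking node 3 as the 0 V reference.
Source V1 fixes V_0 = 5 V.
KCL at each unknown node (sum of currents leaving = 0; resistances in Ω):
  Node 1: (V_1 - 5)/75000 + (V_1 - V_2)/1300 + (V_1 - 0)/16 = 0
  Node 2: (V_2 - V_1)/1300 + (V_2 - 0)/36 = 0
Collecting terms (coefficients in siemens):
  0.06328·V_1 - 0.0007692·V_2 = 0.00006667
  0.02855·V_2 - 0.0007692·V_1 = 0
Determinant D = (0.06328)(0.02855) - (-0.0007692)(-0.0007692) = 0.001806
V_1 = [(0.00006667)(0.02855) - (-0.0007692)(0)]/D = 0.001054 V
V_2 = [(0.06328)(0) - (0.00006667)(-0.0007692)]/D = 0.0000284 V
V_th = V_2 - V_3 = 0.0000284 - 0 = 0.0000284 V
Step 2 — R_th: zero the source — replace V1 by a short circuit (node 3 merges into node 0) — and find the resistance seen between A (node 2) and B (node 0).
Reduce the network between node 2 (A) and node 0 (B) by series/parallel combination:
  Rp1 = R1 ‖ R3 (parallel, both between nodes 0 and 1) = 1/(1/75000 + 1/16) = 16 Ω
  Rs1 = R2 + Rp1 (series, joined only at node 1) = 1300 + 16 = 1316 Ω
  Rp2 = R4 ‖ Rs1 (parallel, both between nodes 0 and 2) = 1/(1/36 + 1/1316) = 35.04 Ω
R_th = 35.04 Ω
I_n = V_th/R_th = 0.0000284/35.04 = 0.0000008104 A, and R_n = R_th = 35.04 Ω

Final answer: I_n = 8.104e-07 A, R_n = 35.04 Ω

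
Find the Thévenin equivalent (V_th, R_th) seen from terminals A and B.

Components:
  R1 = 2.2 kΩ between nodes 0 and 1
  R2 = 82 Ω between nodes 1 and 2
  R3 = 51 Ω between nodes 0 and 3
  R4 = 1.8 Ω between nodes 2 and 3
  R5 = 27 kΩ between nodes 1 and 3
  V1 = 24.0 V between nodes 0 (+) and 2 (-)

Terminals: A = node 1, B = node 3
Step 1 — V_th is the open-circuit voltage V_A - V_B (nothing connected across the terminals).
Nodal analysis, taking node 2 as the 0 V reference.
Source V1 fixes V_0 = 24 V.
KCL at each unknown node (sum of currents leaving = 0; resistances in Ω):
  Node 1: (V_1 - 24)/2200 + (V_1 - 0)/82 + (V_1 - V_3)/27000 = 0
  Node 3: (V_3 - 24)/51 + (V_3 - 0)/1.8 + (V_3 - V_1)/27000 = 0
Collecting terms (coefficients in siemens):
  0.01269·V_1 - 0.00003704·V_3 = 0.01091
  0.5752·V_3 - 0.00003704·V_1 = 0.4706
Determinant D = (0.01269)(0.5752) - (-0.00003704)(-0.00003704) = 0.007297
V_1 = [(0.01091)(0.5752) - (-0.00003704)(0.4706)]/D = 0.8623 V
V_3 = [(0.01269)(0.4706) - (0.01091)(-0.00003704)]/D = 0.8182 V
V_th = V_1 - V_3 = 0.8623 - 0.8182 = 0.04409 V
Step 2 — R_th: zero the source — replace V1 by a short circuit (node 2 merges into node 0) — and find the resistance seen between A (node 1) and B (node 3).
Reduce the network between node 1 (A) and node 3 (B) by series/parallel combination:
  Rp1 = R1 ‖ R2 (parallel, both between nodes 0 and 1) = 1/(1/2200 + 1/82) = 79.05 Ω
  Rp2 = R3 ‖ R4 (parallel, both between nodes 0 and 3) = 1/(1/51 + 1/1.8) = 1.739 Ω
  Rs1 = Rp1 + Rp2 (series, joined only at node 0) = 79.05 + 1.739 = 80.79 Ω
  Rp3 = R5 ‖ Rs1 (parallel, both between nodes 1 and 3) = 1/(1/27000 + 1/80.79) = 80.55 Ω
R_th = 80.55 Ω

Final answer: V_th = 0.04409 V, R_th = 80.55 Ω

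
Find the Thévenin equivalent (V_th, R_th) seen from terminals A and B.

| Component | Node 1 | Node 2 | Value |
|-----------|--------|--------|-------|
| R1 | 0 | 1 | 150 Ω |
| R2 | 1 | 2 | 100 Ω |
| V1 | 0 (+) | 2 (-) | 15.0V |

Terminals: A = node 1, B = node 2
Step 1 — V_th is the open-circuit voltage V_A - V_B (nothing connected across the terminals).
Nodal analysis, taking node 2 as the 0 V reference.
Source V1 fixes V_0 = 15 V.
KCL at each unknown node (sum of currents leaving = 0; resistances in Ω):
  Node 1: (V_1 - 15)/150 + (V_1 - 0)/100 = 0
Collecting terms: 0.01667 × V_1 = 0.1  =>  V_1 = 6 V
V_th = V_1 - V_2 = 6 - 0 = 6 V
Step 2 — R_th: zero the source — replace V1 by a short circuit (node 2 merges into node 0) — and find the resistance seen between A (node 1) and B (node 0).
Reduce the network between node 1 (A) and node 0 (B) by series/parallel combination:
  Rp1 = R1 ‖ R2 (parallel, both between nodes 0 and 1) = 1/(1/150 + 1/100) = 60 Ω
R_th = 60 Ω

Final answer: V_th = 6 V, R_th = 60 Ω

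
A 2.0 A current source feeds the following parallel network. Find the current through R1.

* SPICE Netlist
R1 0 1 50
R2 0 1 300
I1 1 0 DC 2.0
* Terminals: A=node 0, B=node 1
All resistors sit directly between nodes 0 and 1, so they are in parallel and share one voltage V; the full source current 2 A splits among them.
1/R_par = 1/50 + 1/300 = 0.02333 S  =>  R_par = 42.86 Ω
V = I × R_par = 2 × 42.86 = 85.71 V
I_R1 = V/R1 = 85.71/50 = 1.714 A

Final answer: 1.714 A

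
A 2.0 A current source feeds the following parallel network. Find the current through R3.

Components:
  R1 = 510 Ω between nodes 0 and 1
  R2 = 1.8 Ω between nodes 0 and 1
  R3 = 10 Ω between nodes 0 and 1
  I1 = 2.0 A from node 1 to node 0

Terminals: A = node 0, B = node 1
All resistors sit directly between nodes 0 and 1, so they are in parallel and share one voltage V; the full source current 2 A splits among them.
1/R_par = 1/510 + 1/1.8 + 1/10 = 0.6575 S  =>  R_par = 1.521 Ω
V = I × R_par = 2 × 1.521 = 3.042 V
I_R3 = V/R3 = 3.042/10 = 0.3042 A

Final answer: 0.3042 A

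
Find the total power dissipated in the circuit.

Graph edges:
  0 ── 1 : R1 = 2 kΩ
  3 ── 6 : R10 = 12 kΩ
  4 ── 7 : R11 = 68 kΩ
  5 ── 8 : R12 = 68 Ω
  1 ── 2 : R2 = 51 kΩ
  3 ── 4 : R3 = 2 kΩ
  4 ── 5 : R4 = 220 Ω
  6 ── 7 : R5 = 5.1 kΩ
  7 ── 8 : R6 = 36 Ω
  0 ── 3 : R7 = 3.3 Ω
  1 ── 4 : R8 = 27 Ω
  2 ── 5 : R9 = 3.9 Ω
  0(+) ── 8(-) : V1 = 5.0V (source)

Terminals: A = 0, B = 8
Nodal analysis, taking node 8 as the 0 V reference.
Source V1 fixes V_0 = 5 V.
KCL at each unknown node (sum of currents leaving = 0; resistances in Ω):
  Node 1: (V_1 - 5)/2000 + (V_1 - V_2)/51000 + (V_1 - V_4)/27 = 0
  Node 2: (V_2 - V_1)/51000 + (V_2 - V_5)/3.9 = 0
  Node 3: (V_3 - V_4)/2000 + (V_3 - 5)/3.3 + (V_3 - V_6)/12000 = 0
  Node 4: (V_4 - V_3)/2000 + (V_4 - V_5)/220 + (V_4 - V_1)/27 + (V_4 - V_7)/68000 = 0
  Node 5: (V_5 - V_4)/220 + (V_5 - V_2)/3.9 + (V_5 - 0)/68 = 0
  Node 6: (V_6 - V_7)/5100 + (V_6 - V_3)/12000 = 0
  Node 7: (V_7 - V_6)/5100 + (V_7 - 0)/36 + (V_7 - V_4)/68000 = 0
Collecting terms (coefficients in siemens):
  0.03756·V_1 - 0.00001961·V_2 - 0.03704·V_4 = 0.0025
  0.2564·V_2 - 0.00001961·V_1 - 0.2564·V_5 = 0
  0.3036·V_3 - 0.0005·V_4 - 0.00008333·V_6 = 1.515
  0.0421·V_4 - 0.03704·V_1 - 0.0005·V_3 - 0.004545·V_5 - 0.00001471·V_7 = 0
  0.2757·V_5 - 0.2564·V_2 - 0.004545·V_4 = 0
  0.0002794·V_6 - 0.00008333·V_3 - 0.0001961·V_7 = 0
  0.02799·V_7 - 0.00001471·V_4 - 0.0001961·V_6 = 0
Solving these 7 simultaneous equations (Gaussian elimination) gives:
  V_1 = 1.156 V, V_2 = 0.2618 V, V_3 = 4.993 V, V_4 = 1.105 V
  V_5 = 0.2618 V, V_6 = 1.497 V, V_7 = 0.01107 V
Power in each resistor, P = (ΔV)²/R:
  P_R1 = (5 - 1.156)²/2000 = 0.007387 W
  P_R2 = (1.156 - 0.2618)²/51000 = 0.00001569 W
  P_R3 = (4.993 - 1.105)²/2000 = 0.007557 W
  P_R4 = (1.105 - 0.2618)²/220 = 0.003231 W
  P_R5 = (1.497 - 0.01107)²/5100 = 0.0004328 W
  P_R6 = (0.01107 - 0)²/36 = 0.000003402 W
  P_R7 = (5 - 4.993)²/3.3 = 0.00001649 W
  P_R8 = (1.156 - 1.105)²/27 = 0.00009791 W
  P_R9 = (0.2618 - 0.2618)²/3.9 = 0.0000000012 W
  P_R10 = (4.993 - 1.497)²/12000 = 0.001018 W
  P_R11 = (1.105 - 0.01107)²/68000 = 0.00001759 W
  P_R12 = (0.2618 - 0)²/68 = 0.001008 W
P_total = P_R1 + P_R2 + P_R3 + P_R4 + P_R5 + P_R6 + P_R7 + P_R8 + P_R9 + P_R10 + P_R11 + P_R12 = 0.02079 W

Final answer: 0.02079 W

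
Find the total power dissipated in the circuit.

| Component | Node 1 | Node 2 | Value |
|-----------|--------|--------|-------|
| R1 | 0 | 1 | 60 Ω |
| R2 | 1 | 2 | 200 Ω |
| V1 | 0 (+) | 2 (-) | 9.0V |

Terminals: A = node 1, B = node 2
Nodal analysis, taking node 2 as the 0 V reference.
Source V1 fixes V_0 = 9 V.
KCL at each unknown node (sum of currents leaving = 0; resistances in Ω):
  Node 1: (V_1 - 9)/60 + (V_1 - 0)/200 = 0
Collecting terms: 0.02167 × V_1 = 0.15  =>  V_1 = 6.923 V
Power in each resistor, P = (ΔV)²/R:
  P_R1 = (9 - 6.923)²/60 = 0.07189 W
  P_R2 = (6.923 - 0)²/200 = 0.2396 W
P_total = P_R1 + P_R2 = 0.3115 W

Final answer: 0.3115 W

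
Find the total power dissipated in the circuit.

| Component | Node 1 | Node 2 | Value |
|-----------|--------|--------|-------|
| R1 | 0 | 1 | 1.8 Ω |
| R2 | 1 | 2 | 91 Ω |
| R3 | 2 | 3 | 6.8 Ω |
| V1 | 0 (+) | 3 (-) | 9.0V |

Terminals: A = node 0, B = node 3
Nodal analysis, taking node 3 as the 0 V reference.
Source V1 fixes V_0 = 9 V.
KCL at each unknown node (sum of currents leaving = 0; resistances in Ω):
  Node 1: (V_1 - 9)/1.8 + (V_1 - V_2)/91 = 0
  Node 2: (V_2 - V_1)/91 + (V_2 - 0)/6.8 = 0
Collecting terms (coefficients in siemens):
  0.5665·V_1 - 0.01099·V_2 = 5
  0.158·V_2 - 0.01099·V_1 = 0
Determinant D = (0.5665)(0.158) - (-0.01099)(-0.01099) = 0.08942
V_1 = [(5)(0.158) - (-0.01099)(0)]/D = 8.837 V
V_2 = [(0.5665)(0) - (5)(-0.01099)]/D = 0.6145 V
Power in each resistor, P = (ΔV)²/R:
  P_R1 = (9 - 8.837)²/1.8 = 0.0147 W
  P_R2 = (8.837 - 0.6145)²/91 = 0.743 W
  P_R3 = (0.6145 - 0)²/6.8 = 0.05552 W
P_total = P_R1 + P_R2 + P_R3 = 0.8133 W

Final answer: 0.8133 W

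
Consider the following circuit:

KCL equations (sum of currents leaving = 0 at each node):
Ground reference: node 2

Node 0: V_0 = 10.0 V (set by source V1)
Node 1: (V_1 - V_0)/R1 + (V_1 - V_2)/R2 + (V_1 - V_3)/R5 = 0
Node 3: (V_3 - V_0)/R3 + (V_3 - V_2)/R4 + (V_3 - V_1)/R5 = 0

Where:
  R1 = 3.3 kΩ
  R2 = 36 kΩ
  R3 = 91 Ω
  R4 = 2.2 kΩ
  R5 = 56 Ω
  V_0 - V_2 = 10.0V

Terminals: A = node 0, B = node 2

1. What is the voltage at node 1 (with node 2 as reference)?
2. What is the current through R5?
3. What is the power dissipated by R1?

Nodal analysis, taking node 2 as the 0 V reference.
Source V1 fixes V_0 = 10 V.
KCL at each unknown node (sum of currents leaving = 0; resistances in Ω):
  Node 1: (V_1 - 10)/3300 + (V_1 - 0)/36000 + (V_1 - V_3)/56 = 0
  Node 3: (V_3 - 10)/91 + (V_3 - 0)/2200 + (V_3 - V_1)/56 = 0
Collecting terms (coefficients in siemens):
  0.01819·V_1 - 0.01786·V_3 = 0.00303
  0.0293·V_3 - 0.01786·V_1 = 0.1099
Determinant D = (0.01819)(0.0293) - (-0.01786)(-0.01786) = 0.000214
V_1 = [(0.00303)(0.0293) - (-0.01786)(0.1099)]/D = 9.583 V
V_3 = [(0.01819)(0.1099) - (0.00303)(-0.01786)]/D = 9.591 V
Part 1:
  Read off the nodal solution: V_1 = 9.583 V
Part 2:
  I_R5 = (V_1 - V_3)/R5 = (9.583 - 9.591)/56 = -0.0001397 A
  Magnitude: I_R5 = 0.0001397 A
Part 3:
  I_R1 = (V_0 - V_1)/R1 = (10 - 9.583)/3300 = 0.0001264 A
  P_R1 = I_R1² × R1 = (0.0001264)² × 3300 = 0.00005276 W

Final answers:
1. V_1 = 9.583 V
2. I_R5 = 0.0001397 A
3. P_R1 = 5.276e-05 W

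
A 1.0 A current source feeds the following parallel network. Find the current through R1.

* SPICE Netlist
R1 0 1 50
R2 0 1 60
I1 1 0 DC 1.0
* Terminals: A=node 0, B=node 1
All resistors sit directly between nodes 0 and 1, so they are in parallel and share one voltage V; the full source current 1 A splits among them.
1/R_par = 1/50 + 1/60 = 0.03667 S  =>  R_par = 27.27 Ω
V = I × R_par = 1 × 27.27 = 27.27 V
I_R1 = V/R1 = 27.27/50 = 0.5455 A

Final answer: 0.5455 A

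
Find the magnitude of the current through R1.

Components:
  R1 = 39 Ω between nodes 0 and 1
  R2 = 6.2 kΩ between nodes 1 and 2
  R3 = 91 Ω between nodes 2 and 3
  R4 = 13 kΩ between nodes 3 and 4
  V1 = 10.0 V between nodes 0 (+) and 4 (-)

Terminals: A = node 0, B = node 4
Nodal analysis, taking node 4 as the 0 V reference.
Source V1 fixes V_0 = 10 V.
KCL at each unknown node (sum of currents leaving = 0; resistances in Ω):
  Node 1: (V_1 - 10)/39 + (V_1 - V_2)/6200 = 0
  Node 2: (V_2 - V_1)/6200 + (V_2 - V_3)/91 = 0
  Node 3: (V_3 - V_2)/91 + (V_3 - 0)/13000 = 0
Collecting terms (coefficients in siemens):
  0.0258·V_1 - 0.0001613·V_2 = 0.2564
  0.01115·V_2 - 0.0001613·V_1 - 0.01099·V_3 = 0
  0.01107·V_3 - 0.01099·V_2 = 0
Solving these 3 simultaneous equations (Gaussian elimination) gives:
  V_1 = 9.98 V, V_2 = 6.772 V, V_3 = 6.725 V
I_R1 = (V_0 - V_1)/R1 = (10 - 9.98)/39 = 0.0005173 A
|I_R1| = 0.0005173 A

Final answer: |I_R1| = 0.0005173 A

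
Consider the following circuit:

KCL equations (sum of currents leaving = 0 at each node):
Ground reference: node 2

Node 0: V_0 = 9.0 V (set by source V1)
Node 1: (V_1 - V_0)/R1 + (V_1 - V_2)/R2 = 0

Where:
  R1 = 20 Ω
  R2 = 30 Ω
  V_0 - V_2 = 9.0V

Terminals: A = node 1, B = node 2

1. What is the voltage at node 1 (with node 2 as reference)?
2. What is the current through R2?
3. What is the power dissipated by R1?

Nodal analysis, taking node 2 as the 0 V reference.
Source V1 fixes V_0 = 9 V.
KCL at each unknown node (sum of currents leaving = 0; resistances in Ω):
  Node 1: (V_1 - 9)/20 + (V_1 - 0)/30 = 0
Collecting terms: 0.08333 × V_1 = 0.45  =>  V_1 = 5.4 V
Part 1:
  Read off the nodal solution: V_1 = 5.4 V
Part 2:
  I_R2 = (V_1 - V_2)/R2 = (5.4 - 0)/30 = 0.18 A
  Magnitude: I_R2 = 0.18 A
Part 3:
  I_R1 = (V_0 - V_1)/R1 = (9 - 5.4)/20 = 0.18 A
  P_R1 = I_R1² × R1 = (0.18)² × 20 = 0.648 W

Final answers:
1. V_1 = 5.4 V
2. I_R2 = 0.18 A
3. P_R1 = 0.648 W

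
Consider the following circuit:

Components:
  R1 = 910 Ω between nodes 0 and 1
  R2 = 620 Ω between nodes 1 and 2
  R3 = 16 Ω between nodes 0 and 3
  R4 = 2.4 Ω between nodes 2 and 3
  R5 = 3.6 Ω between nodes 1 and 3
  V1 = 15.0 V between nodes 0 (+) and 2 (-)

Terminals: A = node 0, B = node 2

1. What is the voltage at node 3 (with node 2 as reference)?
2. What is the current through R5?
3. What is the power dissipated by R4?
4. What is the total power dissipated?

Nodal analysis, taking node 2 as the 0 V reference.
Source V1 fixes V_0 = 15 V.
KCL at each unknown node (sum of currents leaving = 0; resistances in Ω):
  Node 1: (V_1 - 15)/910 + (V_1 - 0)/620 + (V_1 - V_3)/3.6 = 0
  Node 3: (V_3 - 15)/16 + (V_3 - 0)/2.4 + (V_3 - V_1)/3.6 = 0
Collecting terms (coefficients in siemens):
  0.2805·V_1 - 0.2778·V_3 = 0.01648
  0.7569·V_3 - 0.2778·V_1 = 0.9375
Determinant D = (0.2805)(0.7569) - (-0.2778)(-0.2778) = 0.1352
V_1 = [(0.01648)(0.7569) - (-0.2778)(0.9375)]/D = 2.019 V
V_3 = [(0.2805)(0.9375) - (0.01648)(-0.2778)]/D = 1.979 V
Part 1:
  Read off the nodal solution: V_3 = 1.979 V
Part 2:
  I_R5 = (V_1 - V_3)/R5 = (2.019 - 1.979)/3.6 = 0.01101 A
  Magnitude: I_R5 = 0.01101 A
Part 3:
  I_R4 = (V_2 - V_3)/R4 = (0 - 1.979)/2.4 = -0.8248 A
  P_R4 = I_R4² × R4 = (-0.8248)² × 2.4 = 1.633 W
Part 4:
  Power in each resistor, P = (ΔV)²/R:
    P_R1 = (15 - 2.019)²/910 = 0.1852 W
    P_R2 = (2.019 - 0)²/620 = 0.006576 W
    P_R3 = (15 - 1.979)²/16 = 10.6 W
    P_R4 = (0 - 1.979)²/2.4 = 1.633 W
    P_R5 = (2.019 - 1.979)²/3.6 = 0.0004362 W
  P_total = P_R1 + P_R2 + P_R3 + P_R4 + P_R5 = 12.42 W

Final answers:
1. V_3 = 1.979 V
2. I_R5 = 0.01101 A
3. P_R4 = 1.633 W
4. P_total = 12.42 W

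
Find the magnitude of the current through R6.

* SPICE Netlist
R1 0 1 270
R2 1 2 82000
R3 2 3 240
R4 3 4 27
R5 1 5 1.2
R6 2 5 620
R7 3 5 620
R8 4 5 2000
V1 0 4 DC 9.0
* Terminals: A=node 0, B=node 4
Nodal analysis, taking node 4 as the 0 V reference.
Source V1 fixes V_0 = 9 V.
KCL at each unknown node (sum of currents leaving = 0; resistances in Ω):
  Node 1: (V_1 - 9)/270 + (V_1 - V_2)/82000 + (V_1 - V_5)/1.2 = 0
  Node 2: (V_2 - V_1)/82000 + (V_2 - V_3)/240 + (V_2 - V_5)/620 = 0
  Node 3: (V_3 - V_2)/240 + (V_3 - 0)/27 + (V_3 - V_5)/620 = 0
  Node 5: (V_5 - V_1)/1.2 + (V_5 - V_2)/620 + (V_5 - V_3)/620 + (V_5 - 0)/2000 = 0
Collecting terms (coefficients in siemens):
  0.837·V_1 - 0.0000122·V_2 - 0.8333·V_5 = 0.03333
  0.005792·V_2 - 0.0000122·V_1 - 0.004167·V_3 - 0.001613·V_5 = 0
  0.04282·V_3 - 0.004167·V_2 - 0.001613·V_5 = 0
  0.8371·V_5 - 0.8333·V_1 - 0.001613·V_2 - 0.001613·V_3 = 0
Solving these 4 simultaneous equations (Gaussian elimination) gives:
  V_1 = 4.916 V, V_2 = 1.621 V, V_3 = 0.3422 V, V_5 = 4.898 V
I_R6 = (V_2 - V_5)/R6 = (1.621 - 4.898)/620 = -0.005287 A
|I_R6| = 0.005287 A

Final answer: |I_R6| = 0.005287 A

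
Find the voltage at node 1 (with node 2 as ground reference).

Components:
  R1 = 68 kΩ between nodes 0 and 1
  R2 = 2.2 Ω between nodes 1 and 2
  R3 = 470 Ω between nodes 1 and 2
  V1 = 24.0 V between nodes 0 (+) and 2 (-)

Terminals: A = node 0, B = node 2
Nodal analysis, taking node 2 as the 0 V reference.
Source V1 fixes V_0 = 24 V.
KCL at each unknown node (sum of currents leaving = 0; resistances in Ω):
  Node 1: (V_1 - 24)/68000 + (V_1 - 0)/2.2 + (V_1 - 0)/470 = 0
Collecting terms: 0.4567 × V_1 = 0.0003529  =>  V_1 = 0.0007728 V
The requested potential is V_1 = 0.0007728 V.

Final answer: V_1 = 0.0007728 V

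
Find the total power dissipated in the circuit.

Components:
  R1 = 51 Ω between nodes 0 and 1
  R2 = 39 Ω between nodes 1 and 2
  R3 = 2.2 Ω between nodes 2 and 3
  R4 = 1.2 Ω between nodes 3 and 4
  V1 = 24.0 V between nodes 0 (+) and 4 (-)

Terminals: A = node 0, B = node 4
Nodal analysis, taking node 4 as the 0 V reference.
Source V1 fixes V_0 = 24 V.
KCL at each unknown node (sum of currents leaving = 0; resistances in Ω):
  Node 1: (V_1 - 24)/51 + (V_1 - V_2)/39 = 0
  Node 2: (V_2 - V_1)/39 + (V_2 - V_3)/2.2 = 0
  Node 3: (V_3 - V_2)/2.2 + (V_3 - 0)/1.2 = 0
Collecting terms (coefficients in siemens):
  0.04525·V_1 - 0.02564·V_2 = 0.4706
  0.4802·V_2 - 0.02564·V_1 - 0.4545·V_3 = 0
  1.288·V_3 - 0.4545·V_2 = 0
Solving these 3 simultaneous equations (Gaussian elimination) gives:
  V_1 = 10.9 V, V_2 = 0.8737 V, V_3 = 0.3084 V
Power in each resistor, P = (ΔV)²/R:
  P_R1 = (24 - 10.9)²/51 = 3.367 W
  P_R2 = (10.9 - 0.8737)²/39 = 2.575 W
  P_R3 = (0.8737 - 0.3084)²/2.2 = 0.1453 W
  P_R4 = (0.3084 - 0)²/1.2 = 0.07923 W
P_total = P_R1 + P_R2 + P_R3 + P_R4 = 6.167 W

Final answer: 6.167 W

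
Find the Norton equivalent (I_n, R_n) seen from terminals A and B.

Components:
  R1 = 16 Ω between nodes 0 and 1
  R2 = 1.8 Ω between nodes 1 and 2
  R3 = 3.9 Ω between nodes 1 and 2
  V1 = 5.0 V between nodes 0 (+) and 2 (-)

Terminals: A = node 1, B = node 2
Find the Thévenin equivalent first; then I_n = V_th/R_th and R_n = R_th.
Step 1 — V_th is the open-circuit voltage V_A - V_B (nothing connected across the terminals).
Nodal analysis, taking node 2 as the 0 V reference.
Source V1 fixes V_0 = 5 V.
KCL at each unknown node (sum of currents leaving = 0; resistances in Ω):
  Node 1: (V_1 - 5)/16 + (V_1 - 0)/1.8 + (V_1 - 0)/3.9 = 0
Collecting terms: 0.8745 × V_1 = 0.3125  =>  V_1 = 0.3574 V
V_th = V_1 - V_2 = 0.3574 - 0 = 0.3574 V
Step 2 — R_th: zero the source — replace V1 by a short circuit (node 2 merges into node 0) — and find the resistance seen between A (node 1) and B (node 0).
Reduce the network between node 1 (A) and node 0 (B) by series/parallel combination:
  Rp1 = R1 ‖ R2 ‖ R3 (parallel, all between nodes 0 and 1) = 1/(1/16 + 1/1.8 + 1/3.9) = 1.144 Ω
R_th = 1.144 Ω
I_n = V_th/R_th = 0.3574/1.144 = 0.3125 A, and R_n = R_th = 1.144 Ω

Final answer: I_n = 0.3125 A, R_n = 1.144 Ω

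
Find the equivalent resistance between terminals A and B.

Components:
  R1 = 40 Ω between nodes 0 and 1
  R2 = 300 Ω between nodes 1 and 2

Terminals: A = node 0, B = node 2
Reduce the network between node 0 (A) and node 2 (B) by series/parallel combination:
  Rs1 = R1 + R2 (series, joined only at node 1) = 40 + 300 = 340 Ω
R_eq = 340 Ω

Final answer: 340 Ω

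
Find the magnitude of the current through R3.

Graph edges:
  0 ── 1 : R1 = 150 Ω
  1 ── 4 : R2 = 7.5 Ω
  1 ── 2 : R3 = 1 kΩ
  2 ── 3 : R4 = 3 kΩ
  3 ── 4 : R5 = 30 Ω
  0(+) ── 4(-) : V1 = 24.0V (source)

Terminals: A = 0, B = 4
Nodal analysis, taking node 4 as the 0 V reference.
Source V1 fixes V_0 = 24 V.
KCL at each unknown node (sum of currents leaving = 0; resistances in Ω):
  Node 1: (V_1 - 24)/150 + (V_1 - 0)/7.5 + (V_1 - V_2)/1000 = 0
  Node 2: (V_2 - V_1)/1000 + (V_2 - V_3)/3000 = 0
  Node 3: (V_3 - V_2)/3000 + (V_3 - 0)/30 = 0
Collecting terms (coefficients in siemens):
  0.141·V_1 - 0.001·V_2 = 0.16
  0.001333·V_2 - 0.001·V_1 - 0.0003333·V_3 = 0
  0.03367·V_3 - 0.0003333·V_2 = 0
Solving these 3 simultaneous equations (Gaussian elimination) gives:
  V_1 = 1.141 V, V_2 = 0.8577 V, V_3 = 0.008493 V
I_R3 = (V_1 - V_2)/R3 = (1.141 - 0.8577)/1000 = 0.0002831 A
|I_R3| = 0.0002831 A

Final answer: |I_R3| = 0.0002831 A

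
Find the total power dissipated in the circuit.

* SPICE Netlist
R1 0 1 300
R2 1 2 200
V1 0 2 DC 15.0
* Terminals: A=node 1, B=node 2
Nodal analysis, taking node 2 as the 0 V reference.
Source V1 fixes V_0 = 15 V.
KCL at each unknown node (sum of currents leaving = 0; resistances in Ω):
  Node 1: (V_1 - 15)/300 + (V_1 - 0)/200 = 0
Collecting terms: 0.008333 × V_1 = 0.05  =>  V_1 = 6 V
Power in each resistor, P = (ΔV)²/R:
  P_R1 = (15 - 6)²/300 = 0.27 W
  P_R2 = (6 - 0)²/200 = 0.18 W
P_total = P_R1 + P_R2 = 0.45 W

Final answer: 0.45 W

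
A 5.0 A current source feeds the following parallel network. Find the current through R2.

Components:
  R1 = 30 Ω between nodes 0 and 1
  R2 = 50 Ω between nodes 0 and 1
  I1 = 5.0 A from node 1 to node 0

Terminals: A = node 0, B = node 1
All resistors sit directly between nodes 0 and 1, so they are in parallel and share one voltage V; the full source current 5 A splits among them.
1/R_par = 1/30 + 1/50 = 0.05333 S  =>  R_par = 18.75 Ω
V = I × R_par = 5 × 18.75 = 93.75 V
I_R2 = V/R2 = 93.75/50 = 1.875 A

Final answer: 1.875 A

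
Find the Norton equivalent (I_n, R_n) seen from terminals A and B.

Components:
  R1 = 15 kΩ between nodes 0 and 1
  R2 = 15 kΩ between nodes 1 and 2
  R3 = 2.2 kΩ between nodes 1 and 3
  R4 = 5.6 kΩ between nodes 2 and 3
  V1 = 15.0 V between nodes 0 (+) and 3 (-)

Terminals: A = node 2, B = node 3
Find the Thévenin equivalent first; then I_n = V_th/R_th and R_n = R_th.
Step 1 — V_th is the open-circuit voltage V_A - V_B (nothing connected across the terminals).
Nodal analysis, taking node 3 as the 0 V reference.
Source V1 fixes V_0 = 15 V.
KCL at each unknown node (sum of currents leaving = 0; resistances in Ω):
  Node 1: (V_1 - 15)/15000 + (V_1 - V_2)/15000 + (V_1 - 0)/2200 = 0
  Node 2: (V_2 - V_1)/15000 + (V_2 - 0)/5600 = 0
Collecting terms (coefficients in siemens):
  0.0005879·V_1 - 0.00006667·V_2 = 0.001
  0.0002452·V_2 - 0.00006667·V_1 = 0
Determinant D = (0.0005879)(0.0002452) - (-0.00006667)(-0.00006667) = 0.0000001397
V_1 = [(0.001)(0.0002452) - (-0.00006667)(0)]/D = 1.755 V
V_2 = [(0.0005879)(0) - (0.001)(-0.00006667)]/D = 0.4771 V
V_th = V_2 - V_3 = 0.4771 - 0 = 0.4771 V
Step 2 — R_th: zero the source — replace V1 by a short circuit (node 3 merges into node 0) — and find the resistance seen between A (node 2) and B (node 0).
Reduce the network between node 2 (A) and node 0 (B) by series/parallel combination:
  Rp1 = R1 ‖ R3 (parallel, both between nodes 0 and 1) = 1/(1/15000 + 1/2200) = 1919 Ω
  Rs1 = R2 + Rp1 (series, joined only at node 1) = 15000 + 1919 = 16920 Ω
  Rp2 = R4 ‖ Rs1 (parallel, both between nodes 0 and 2) = 1/(1/5600 + 1/16920) = 4207 Ω
R_th = 4.207 kΩ
I_n = V_th/R_th = 0.4771/4207 = 0.0001134 A, and R_n = R_th = 4.207 kΩ

Final answer: I_n = 0.0001134 A, R_n = 4.207 kΩ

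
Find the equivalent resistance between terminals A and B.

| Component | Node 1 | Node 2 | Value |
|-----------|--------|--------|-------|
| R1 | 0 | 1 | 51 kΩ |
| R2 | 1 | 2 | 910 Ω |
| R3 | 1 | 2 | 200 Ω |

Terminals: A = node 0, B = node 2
Reduce the network between node 0 (A) and node 2 (B) by series/parallel combination:
  Rp1 = R2 ‖ R3 (parallel, both between nodes 1 and 2) = 1/(1/910 + 1/200) = 164 Ω
  Rs1 = R1 + Rp1 (series, joined only at node 1) = 51000 + 164 = 51160 Ω
R_eq = 51.16 kΩ

Final answer: 51.16 kΩ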